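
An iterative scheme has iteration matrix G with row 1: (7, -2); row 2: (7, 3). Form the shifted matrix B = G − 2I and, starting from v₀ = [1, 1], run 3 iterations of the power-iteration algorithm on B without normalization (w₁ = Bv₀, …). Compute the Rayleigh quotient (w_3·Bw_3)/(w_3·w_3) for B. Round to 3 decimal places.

B = G − 2I has rows (5, -2); (7, 1)
w1 = Bv₀ = (5·1 + (-2)·1; 7·1 + 1·1) = (3, 8)
w2 = Bw1 = (5·3 + (-2)·8; 7·3 + 1·8) = (-1, 29)
w3 = Bw2 = (-63, 22)
Bw3 = (-359, -419)
w3·Bw3 = 13399; w3·w3 = 4453; μ ≈ 13399/4453 = 3.009

3.009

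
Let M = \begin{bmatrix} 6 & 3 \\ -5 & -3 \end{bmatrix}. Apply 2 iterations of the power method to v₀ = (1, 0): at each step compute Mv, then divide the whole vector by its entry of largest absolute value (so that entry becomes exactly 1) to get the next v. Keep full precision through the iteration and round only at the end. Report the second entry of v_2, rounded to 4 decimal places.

Mv0 = (6.00000, -5.00000); divide by 6.00000 → v1 = (1.00000, -0.83333)
Mv1 = (3.50000, -2.50000); divide by 3.50000 → v2 = (1.00000, -0.71429)
Requested entry of v2: -15/21 = -0.7143

-0.7143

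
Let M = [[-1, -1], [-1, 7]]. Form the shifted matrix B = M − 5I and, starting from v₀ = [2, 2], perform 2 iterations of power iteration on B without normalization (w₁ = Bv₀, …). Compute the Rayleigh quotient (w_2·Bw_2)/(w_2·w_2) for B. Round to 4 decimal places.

B = M − 5I has rows (-6, -1); (-1, 2)
w1 = Bv₀ = ((-6)·2 + (-1)·2; (-1)·2 + 2·2) = (-14, 2)
w2 = Bw1 = ((-6)·(-14) + (-1)·2; (-1)·(-14) + 2·2) = (82, 18)
Bw2 = (-510, -46)
w2·Bw2 = -42648; w2·w2 = 7048; μ ≈ -42648/7048 = -6.0511

-6.0511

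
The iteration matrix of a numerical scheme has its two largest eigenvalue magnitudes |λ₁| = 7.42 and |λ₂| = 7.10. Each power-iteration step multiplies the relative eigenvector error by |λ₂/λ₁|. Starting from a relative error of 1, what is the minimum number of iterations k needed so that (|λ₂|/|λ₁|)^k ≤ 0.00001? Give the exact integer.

262

|λ₂/λ₁| = 7.10/7.42 = 0.95687
Need k ≥ ln(0.00001) / ln(0.95687) = -11.5129 / -0.0441 ≈ 261.157
Smallest integer k satisfying the bound: 262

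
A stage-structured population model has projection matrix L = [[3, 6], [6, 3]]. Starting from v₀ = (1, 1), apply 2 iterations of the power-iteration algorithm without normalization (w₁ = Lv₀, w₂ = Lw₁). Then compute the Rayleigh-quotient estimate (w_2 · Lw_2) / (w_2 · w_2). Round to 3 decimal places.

w1 = Lv₀ = (3·1 + 6·1; 6·1 + 3·1) = (9, 9)
w2 = Lw1 = (3·9 + 6·9; 6·9 + 3·9) = (81, 81)
Lw2 = (729, 729)
w2·Lw2 = 81·729 + 81·729 = 118098; w2·w2 = 81·81 + 81·81 = 13122
λ ≈ 118098/13122 = 9.000

λ ≈ 9.000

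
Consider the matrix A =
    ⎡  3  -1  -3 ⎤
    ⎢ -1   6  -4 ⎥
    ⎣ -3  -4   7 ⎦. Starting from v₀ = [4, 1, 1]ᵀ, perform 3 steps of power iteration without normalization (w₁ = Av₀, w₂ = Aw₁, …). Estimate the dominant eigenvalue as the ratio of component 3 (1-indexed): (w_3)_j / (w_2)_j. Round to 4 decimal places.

w1 = Av₀ = (3·4 + (-1)·1 + (-3)·1; (-1)·4 + 6·1 + (-4)·1; (-3)·4 + (-4)·1 + 7·1) = (8, -2, -9)
w2 = Aw1 = (3·8 + (-1)·(-2) + (-3)·(-9); (-1)·8 + 6·(-2) + (-4)·(-9); (-3)·8 + (-4)·(-2) + 7·(-9)) = (53, 16, -79)
w3 = Aw2 = (380, 359, -776)
Ratio at component: -776 / -79 = 9.8228

9.8228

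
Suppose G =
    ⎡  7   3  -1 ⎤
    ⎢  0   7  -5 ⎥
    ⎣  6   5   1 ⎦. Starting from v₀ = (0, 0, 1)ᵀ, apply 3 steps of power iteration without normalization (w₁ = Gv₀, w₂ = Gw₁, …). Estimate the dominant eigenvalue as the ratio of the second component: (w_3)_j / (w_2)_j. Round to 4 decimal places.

λ ≈ 3.2500

w1 = Gv₀ = (7·0 + 3·0 + (-1)·1; 0·0 + 7·0 + (-5)·1; 6·0 + 5·0 + 1·1) = (-1, -5, 1)
w2 = Gw1 = (7·(-1) + 3·(-5) + (-1)·1; 0·(-1) + 7·(-5) + (-5)·1; 6·(-1) + 5·(-5) + 1·1) = (-23, -40, -30)
w3 = Gw2 = (-251, -130, -368)
Ratio at component: -130 / -40 = 3.2500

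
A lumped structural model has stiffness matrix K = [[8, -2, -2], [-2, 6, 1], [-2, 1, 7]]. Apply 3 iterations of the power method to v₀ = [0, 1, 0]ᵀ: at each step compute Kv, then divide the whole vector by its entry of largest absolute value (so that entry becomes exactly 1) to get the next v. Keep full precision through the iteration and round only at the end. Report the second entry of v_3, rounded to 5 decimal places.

-0.90730

Kv0 = (-2.000000, 6.000000, 1.000000); divide by 6.000000 → v1 = (-0.333333, 1.000000, 0.166667)
Kv1 = (-5.000000, 6.833333, 2.833333); divide by 6.833333 → v2 = (-0.731707, 1.000000, 0.414634)
Kv2 = (-8.682927, 7.878049, 5.365854); divide by -8.682927 → v3 = (1.000000, -0.907303, -0.617978)
Requested entry of v3: 323/-356 = -0.90730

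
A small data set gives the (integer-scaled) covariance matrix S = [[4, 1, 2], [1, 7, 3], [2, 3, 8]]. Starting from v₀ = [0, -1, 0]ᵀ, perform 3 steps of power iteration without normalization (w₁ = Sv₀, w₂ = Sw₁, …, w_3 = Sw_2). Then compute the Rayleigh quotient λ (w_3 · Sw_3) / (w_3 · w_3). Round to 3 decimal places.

λ ≈ 11.143

w1 = Sv₀ = (-1, -7, -3)
w2 = Sw1 = (-17, -59, -47)
w3 = Sw2 = (-221, -571, -587)
Sw3 = (-2629, -5979, -6851)
w3·Sw3 = (-221)·(-2629) + (-571)·(-5979) + (-587)·(-6851) = 8016555; w3·w3 = (-221)·(-221) + (-571)·(-571) + (-587)·(-587) = 719451
λ ≈ 8016555/719451 = 11.143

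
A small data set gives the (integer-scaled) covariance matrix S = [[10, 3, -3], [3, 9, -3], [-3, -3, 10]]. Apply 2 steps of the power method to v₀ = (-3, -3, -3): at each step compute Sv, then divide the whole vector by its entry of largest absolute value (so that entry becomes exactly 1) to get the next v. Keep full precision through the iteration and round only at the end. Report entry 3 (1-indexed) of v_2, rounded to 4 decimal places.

Sv0 = (-30.00000, -27.00000, -12.00000); divide by -30.00000 → v1 = (1.00000, 0.90000, 0.40000)
Sv1 = (11.50000, 9.90000, -1.70000); divide by 11.50000 → v2 = (1.00000, 0.86087, -0.14783)
Requested entry of v2: 51/-345 = -0.1478

-0.1478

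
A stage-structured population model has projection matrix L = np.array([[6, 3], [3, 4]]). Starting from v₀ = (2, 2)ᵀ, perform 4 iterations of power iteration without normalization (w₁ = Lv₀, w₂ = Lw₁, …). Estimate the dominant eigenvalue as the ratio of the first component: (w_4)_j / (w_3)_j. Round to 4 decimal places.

8.1707

w1 = Lv₀ = (18, 14)
w2 = Lw1 = (150, 110)
w3 = Lw2 = (1230, 890)
w4 = Lw3 = (10050, 7250)
Ratio at component: 10050 / 1230 = 8.1707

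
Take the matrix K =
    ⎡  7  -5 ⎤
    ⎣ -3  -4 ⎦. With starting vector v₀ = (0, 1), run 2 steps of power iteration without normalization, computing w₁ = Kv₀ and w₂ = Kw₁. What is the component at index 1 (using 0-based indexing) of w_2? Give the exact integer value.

w1 = Kv₀ = (7·0 + (-5)·1; (-3)·0 + (-4)·1) = (-5, -4)
w2 = Kw1 = (7·(-5) + (-5)·(-4); (-3)·(-5) + (-4)·(-4)) = (-15, 31)
The requested component of w2 is 31.

31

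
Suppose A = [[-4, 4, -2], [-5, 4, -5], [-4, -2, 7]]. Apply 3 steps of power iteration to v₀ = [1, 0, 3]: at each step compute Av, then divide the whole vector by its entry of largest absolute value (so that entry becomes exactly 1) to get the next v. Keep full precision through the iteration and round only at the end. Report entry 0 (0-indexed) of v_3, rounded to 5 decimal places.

-0.29286

Av0 = (-10.000000, -20.000000, 17.000000); divide by -20.000000 → v1 = (0.500000, 1.000000, -0.850000)
Av1 = (3.700000, 5.750000, -9.950000); divide by -9.950000 → v2 = (-0.371859, -0.577889, 1.000000)
Av2 = (-2.824121, -5.452261, 9.643216); divide by 9.643216 → v3 = (-0.292861, -0.565399, 1.000000)
Requested entry of v3: -562/1919 = -0.29286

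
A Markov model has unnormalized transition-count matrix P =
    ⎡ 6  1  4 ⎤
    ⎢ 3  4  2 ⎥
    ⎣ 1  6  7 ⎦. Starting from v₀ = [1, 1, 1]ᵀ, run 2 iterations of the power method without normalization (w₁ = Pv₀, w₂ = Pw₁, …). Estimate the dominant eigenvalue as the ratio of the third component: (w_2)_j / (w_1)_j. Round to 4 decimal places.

w1 = Pv₀ = (11, 9, 14)
w2 = Pw1 = (131, 97, 163)
Ratio at component: 163 / 14 = 11.6429

11.6429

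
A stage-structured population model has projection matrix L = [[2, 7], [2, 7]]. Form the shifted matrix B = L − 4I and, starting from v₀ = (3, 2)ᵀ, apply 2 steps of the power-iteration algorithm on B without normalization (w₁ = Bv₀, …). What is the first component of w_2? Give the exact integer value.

68

B = L − 4I has rows (-2, 7); (2, 3)
w1 = Bv₀ = (8, 12)
w2 = Bw1 = (68, 52)
Requested component of w2: 68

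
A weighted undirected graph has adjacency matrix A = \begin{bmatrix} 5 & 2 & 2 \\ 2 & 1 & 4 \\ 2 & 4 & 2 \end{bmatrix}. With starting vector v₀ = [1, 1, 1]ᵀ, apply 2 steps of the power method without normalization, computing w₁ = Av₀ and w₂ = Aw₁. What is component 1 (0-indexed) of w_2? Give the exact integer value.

w1 = Av₀ = (9, 7, 8)
w2 = Aw1 = (75, 57, 62)
The requested component of w2 is 57.

57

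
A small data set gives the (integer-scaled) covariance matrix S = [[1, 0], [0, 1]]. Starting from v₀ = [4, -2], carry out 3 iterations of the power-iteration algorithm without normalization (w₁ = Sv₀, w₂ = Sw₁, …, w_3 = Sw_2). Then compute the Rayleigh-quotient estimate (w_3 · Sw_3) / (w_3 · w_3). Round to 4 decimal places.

1.0000

w1 = Sv₀ = (1·4 + 0·(-2); 0·4 + 1·(-2)) = (4, -2)
w2 = Sw1 = (1·4 + 0·(-2); 0·4 + 1·(-2)) = (4, -2)
w3 = Sw2 = (4, -2)
Sw3 = (4, -2)
w3·Sw3 = 4·4 + (-2)·(-2) = 20; w3·w3 = 4·4 + (-2)·(-2) = 20
λ ≈ 20/20 = 1.0000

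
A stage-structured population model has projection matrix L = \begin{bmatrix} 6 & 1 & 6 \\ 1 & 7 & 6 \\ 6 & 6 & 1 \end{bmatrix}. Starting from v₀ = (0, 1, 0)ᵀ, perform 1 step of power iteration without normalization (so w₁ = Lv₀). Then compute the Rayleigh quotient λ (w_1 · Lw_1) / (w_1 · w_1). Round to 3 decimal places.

11.337

w1 = Lv₀ = (1, 7, 6)
Lw1 = (49, 86, 54)
w1·Lw1 = 1·49 + 7·86 + 6·54 = 975; w1·w1 = 1·1 + 7·7 + 6·6 = 86
λ ≈ 975/86 = 11.337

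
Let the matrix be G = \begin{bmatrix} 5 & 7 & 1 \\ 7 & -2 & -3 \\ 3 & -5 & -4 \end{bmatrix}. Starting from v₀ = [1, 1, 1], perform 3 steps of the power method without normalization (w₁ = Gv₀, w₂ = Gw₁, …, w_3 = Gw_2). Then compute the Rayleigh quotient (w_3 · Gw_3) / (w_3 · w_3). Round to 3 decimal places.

λ ≈ 3.724

w1 = Gv₀ = (13, 2, -6)
w2 = Gw1 = (73, 105, 53)
w3 = Gw2 = (1153, 142, -518)
Gw3 = (6241, 9341, 4821)
w3·Gw3 = 1153·6241 + 142·9341 + (-518)·4821 = 6025017; w3·w3 = 1153·1153 + 142·142 + (-518)·(-518) = 1617897
λ ≈ 6025017/1617897 = 3.724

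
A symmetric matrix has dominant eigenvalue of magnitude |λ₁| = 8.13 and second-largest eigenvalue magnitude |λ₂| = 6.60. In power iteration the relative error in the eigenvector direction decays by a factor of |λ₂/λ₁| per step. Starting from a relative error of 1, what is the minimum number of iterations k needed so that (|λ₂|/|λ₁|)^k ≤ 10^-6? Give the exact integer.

|λ₂/λ₁| = 6.60/8.13 = 0.81181
Need k ≥ ln(10^-6) / ln(0.81181) = -13.8155 / -0.2085 ≈ 66.264
Smallest integer k satisfying the bound: 67

67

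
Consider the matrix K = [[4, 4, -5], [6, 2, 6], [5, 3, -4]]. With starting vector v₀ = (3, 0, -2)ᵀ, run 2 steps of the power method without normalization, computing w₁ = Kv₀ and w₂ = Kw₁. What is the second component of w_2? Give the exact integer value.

w1 = Kv₀ = (4·3 + 4·0 + (-5)·(-2); 6·3 + 2·0 + 6·(-2); 5·3 + 3·0 + (-4)·(-2)) = (22, 6, 23)
w2 = Kw1 = (4·22 + 4·6 + (-5)·23; 6·22 + 2·6 + 6·23; 5·22 + 3·6 + (-4)·23) = (-3, 282, 36)
The requested component of w2 is 282.

282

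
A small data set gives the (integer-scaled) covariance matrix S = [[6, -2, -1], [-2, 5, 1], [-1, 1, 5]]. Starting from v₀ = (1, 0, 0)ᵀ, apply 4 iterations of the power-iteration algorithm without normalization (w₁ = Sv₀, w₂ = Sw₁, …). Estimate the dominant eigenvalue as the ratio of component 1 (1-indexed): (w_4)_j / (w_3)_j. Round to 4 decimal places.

λ ≈ 7.8000

w1 = Sv₀ = (6·1 + (-2)·0 + (-1)·0; (-2)·1 + 5·0 + 1·0; (-1)·1 + 1·0 + 5·0) = (6, -2, -1)
w2 = Sw1 = (6·6 + (-2)·(-2) + (-1)·(-1); (-2)·6 + 5·(-2) + 1·(-1); (-1)·6 + 1·(-2) + 5·(-1)) = (41, -23, -13)
w3 = Sw2 = (305, -210, -129)
w4 = Sw3 = (2379, -1789, -1160)
Ratio at component: 2379 / 305 = 7.8000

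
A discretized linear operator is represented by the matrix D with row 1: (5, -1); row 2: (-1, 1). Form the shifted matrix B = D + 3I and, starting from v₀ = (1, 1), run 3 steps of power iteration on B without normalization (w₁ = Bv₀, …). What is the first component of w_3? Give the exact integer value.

419

B = D + 3I has rows (8, -1); (-1, 4)
w1 = Bv₀ = (7, 3)
w2 = Bw1 = (53, 5)
w3 = Bw2 = (419, -33)
Requested component of w3: 419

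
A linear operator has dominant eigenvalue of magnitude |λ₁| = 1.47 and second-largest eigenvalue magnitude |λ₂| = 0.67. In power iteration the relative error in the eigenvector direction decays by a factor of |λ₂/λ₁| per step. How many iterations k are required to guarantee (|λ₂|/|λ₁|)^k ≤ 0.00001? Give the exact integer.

|λ₂/λ₁| = 0.67/1.47 = 0.45578
Need k ≥ ln(0.00001) / ln(0.45578) = -11.5129 / -0.7857 ≈ 14.652
Smallest integer k satisfying the bound: 15

15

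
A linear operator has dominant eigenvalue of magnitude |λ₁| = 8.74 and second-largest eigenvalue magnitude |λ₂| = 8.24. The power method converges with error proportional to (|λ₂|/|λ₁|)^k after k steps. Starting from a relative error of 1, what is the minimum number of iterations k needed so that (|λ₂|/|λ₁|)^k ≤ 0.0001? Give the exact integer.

157

|λ₂/λ₁| = 8.24/8.74 = 0.94279
Need k ≥ ln(0.0001) / ln(0.94279) = -9.2103 / -0.0589 ≈ 156.346
Smallest integer k satisfying the bound: 157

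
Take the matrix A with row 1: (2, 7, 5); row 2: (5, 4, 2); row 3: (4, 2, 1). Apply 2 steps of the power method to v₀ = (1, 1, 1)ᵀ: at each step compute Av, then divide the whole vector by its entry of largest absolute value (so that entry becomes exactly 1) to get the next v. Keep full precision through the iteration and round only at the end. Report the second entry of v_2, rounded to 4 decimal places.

Av0 = (14.00000, 11.00000, 7.00000); divide by 14.00000 → v1 = (1.00000, 0.78571, 0.50000)
Av1 = (10.00000, 9.14286, 6.07143); divide by 10.00000 → v2 = (1.00000, 0.91429, 0.60714)
Requested entry of v2: 128/140 = 0.9143

0.9143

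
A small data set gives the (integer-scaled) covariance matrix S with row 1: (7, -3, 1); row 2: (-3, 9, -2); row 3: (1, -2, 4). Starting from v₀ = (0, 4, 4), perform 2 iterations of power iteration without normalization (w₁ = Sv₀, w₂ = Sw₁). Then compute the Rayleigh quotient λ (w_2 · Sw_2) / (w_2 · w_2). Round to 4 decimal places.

w1 = Sv₀ = (7·0 + (-3)·4 + 1·4; (-3)·0 + 9·4 + (-2)·4; 1·0 + (-2)·4 + 4·4) = (-8, 28, 8)
w2 = Sw1 = (7·(-8) + (-3)·28 + 1·8; (-3)·(-8) + 9·28 + (-2)·8; 1·(-8) + (-2)·28 + 4·8) = (-132, 260, -32)
Sw2 = (-1736, 2800, -780)
w2·Sw2 = (-132)·(-1736) + 260·2800 + (-32)·(-780) = 982112; w2·w2 = (-132)·(-132) + 260·260 + (-32)·(-32) = 86048
λ ≈ 982112/86048 = 11.4135

11.4135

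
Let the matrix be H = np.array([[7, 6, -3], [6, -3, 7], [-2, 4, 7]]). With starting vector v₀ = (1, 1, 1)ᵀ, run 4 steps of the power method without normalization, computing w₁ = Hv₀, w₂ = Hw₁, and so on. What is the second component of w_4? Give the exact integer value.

8649

w1 = Hv₀ = (7·1 + 6·1 + (-3)·1; 6·1 + (-3)·1 + 7·1; (-2)·1 + 4·1 + 7·1) = (10, 10, 9)
w2 = Hw1 = (7·10 + 6·10 + (-3)·9; 6·10 + (-3)·10 + 7·9; (-2)·10 + 4·10 + 7·9) = (103, 93, 83)
w3 = Hw2 = (1030, 920, 747)
w4 = Hw3 = (10489, 8649, 6849)
The requested component of w4 is 8649.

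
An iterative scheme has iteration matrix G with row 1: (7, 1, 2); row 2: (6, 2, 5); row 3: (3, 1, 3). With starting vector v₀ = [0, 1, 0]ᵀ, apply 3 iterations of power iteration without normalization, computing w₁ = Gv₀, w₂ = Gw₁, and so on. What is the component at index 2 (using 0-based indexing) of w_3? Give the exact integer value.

72

w1 = Gv₀ = (7·0 + 1·1 + 2·0; 6·0 + 2·1 + 5·0; 3·0 + 1·1 + 3·0) = (1, 2, 1)
w2 = Gw1 = (7·1 + 1·2 + 2·1; 6·1 + 2·2 + 5·1; 3·1 + 1·2 + 3·1) = (11, 15, 8)
w3 = Gw2 = (108, 136, 72)
The requested component of w3 is 72.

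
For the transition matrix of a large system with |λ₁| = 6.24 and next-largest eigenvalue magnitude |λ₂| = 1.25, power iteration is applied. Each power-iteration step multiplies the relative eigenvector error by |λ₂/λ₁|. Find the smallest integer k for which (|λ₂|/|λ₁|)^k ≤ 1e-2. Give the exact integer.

|λ₂/λ₁| = 1.25/6.24 = 0.20032
Need k ≥ ln(1e-2) / ln(0.20032) = -4.6052 / -1.6078 ≈ 2.864
Smallest integer k satisfying the bound: 3

3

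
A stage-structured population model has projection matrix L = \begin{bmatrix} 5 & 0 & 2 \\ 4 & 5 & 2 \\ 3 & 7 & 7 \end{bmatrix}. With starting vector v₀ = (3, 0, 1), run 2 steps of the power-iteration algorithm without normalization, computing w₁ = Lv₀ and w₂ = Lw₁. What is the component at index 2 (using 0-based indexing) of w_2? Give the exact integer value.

w1 = Lv₀ = (5·3 + 0·0 + 2·1; 4·3 + 5·0 + 2·1; 3·3 + 7·0 + 7·1) = (17, 14, 16)
w2 = Lw1 = (5·17 + 0·14 + 2·16; 4·17 + 5·14 + 2·16; 3·17 + 7·14 + 7·16) = (117, 170, 261)
The requested component of w2 is 261.

261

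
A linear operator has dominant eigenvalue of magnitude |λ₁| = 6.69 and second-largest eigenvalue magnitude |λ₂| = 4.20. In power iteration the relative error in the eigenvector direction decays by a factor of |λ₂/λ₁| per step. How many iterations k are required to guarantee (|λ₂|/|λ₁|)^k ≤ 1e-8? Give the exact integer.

|λ₂/λ₁| = 4.20/6.69 = 0.62780
Need k ≥ ln(1e-8) / ln(0.62780) = -18.4207 / -0.4655 ≈ 39.569
Smallest integer k satisfying the bound: 40

40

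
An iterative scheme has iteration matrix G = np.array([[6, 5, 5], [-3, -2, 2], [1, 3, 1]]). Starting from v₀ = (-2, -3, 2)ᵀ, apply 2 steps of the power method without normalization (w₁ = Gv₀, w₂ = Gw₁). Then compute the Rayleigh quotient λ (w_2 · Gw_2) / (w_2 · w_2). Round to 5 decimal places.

w1 = Gv₀ = (6·(-2) + 5·(-3) + 5·2; (-3)·(-2) + (-2)·(-3) + 2·2; 1·(-2) + 3·(-3) + 1·2) = (-17, 16, -9)
w2 = Gw1 = (6·(-17) + 5·16 + 5·(-9); (-3)·(-17) + (-2)·16 + 2·(-9); 1·(-17) + 3·16 + 1·(-9)) = (-67, 1, 22)
Gw2 = (-287, 243, -42)
w2·Gw2 = (-67)·(-287) + 1·243 + 22·(-42) = 18548; w2·w2 = (-67)·(-67) + 1·1 + 22·22 = 4974
λ ≈ 18548/4974 = 3.72899

3.72899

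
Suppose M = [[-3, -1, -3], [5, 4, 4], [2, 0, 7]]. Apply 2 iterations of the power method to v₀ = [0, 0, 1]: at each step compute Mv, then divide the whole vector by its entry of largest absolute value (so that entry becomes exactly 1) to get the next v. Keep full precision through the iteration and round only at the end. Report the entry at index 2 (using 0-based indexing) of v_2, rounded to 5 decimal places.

1.00000

Mv0 = (-3.000000, 4.000000, 7.000000); divide by 7.000000 → v1 = (-0.428571, 0.571429, 1.000000)
Mv1 = (-2.285714, 4.142857, 6.142857); divide by 6.142857 → v2 = (-0.372093, 0.674419, 1.000000)
Requested entry of v2: 43/43 = 1.00000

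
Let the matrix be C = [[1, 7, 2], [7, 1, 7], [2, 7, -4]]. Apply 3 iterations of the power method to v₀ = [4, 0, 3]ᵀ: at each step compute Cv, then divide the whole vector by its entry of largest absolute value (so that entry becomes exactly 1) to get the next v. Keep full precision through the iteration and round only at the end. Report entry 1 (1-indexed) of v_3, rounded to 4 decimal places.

0.3373

Cv0 = (10.00000, 49.00000, -4.00000); divide by 49.00000 → v1 = (0.20408, 1.00000, -0.08163)
Cv1 = (7.04082, 1.85714, 7.73469); divide by 7.73469 → v2 = (0.91029, 0.24011, 1.00000)
Cv2 = (4.59103, 13.61214, -0.49868); divide by 13.61214 → v3 = (0.33727, 1.00000, -0.03664)
Requested entry of v3: 1740/5159 = 0.3373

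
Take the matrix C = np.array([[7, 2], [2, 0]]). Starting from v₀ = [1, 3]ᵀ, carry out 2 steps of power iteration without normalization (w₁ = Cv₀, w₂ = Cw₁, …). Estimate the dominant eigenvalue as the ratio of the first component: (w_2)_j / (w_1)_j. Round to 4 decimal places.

7.3077

w1 = Cv₀ = (7·1 + 2·3; 2·1 + 0·3) = (13, 2)
w2 = Cw1 = (7·13 + 2·2; 2·13 + 0·2) = (95, 26)
Ratio at component: 95 / 13 = 7.3077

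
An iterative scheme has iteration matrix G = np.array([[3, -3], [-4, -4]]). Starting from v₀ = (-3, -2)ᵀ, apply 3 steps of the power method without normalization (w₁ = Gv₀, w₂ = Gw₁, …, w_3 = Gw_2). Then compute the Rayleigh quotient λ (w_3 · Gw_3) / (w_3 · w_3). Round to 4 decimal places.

λ ≈ -3.9615

w1 = Gv₀ = (3·(-3) + (-3)·(-2); (-4)·(-3) + (-4)·(-2)) = (-3, 20)
w2 = Gw1 = (3·(-3) + (-3)·20; (-4)·(-3) + (-4)·20) = (-69, -68)
w3 = Gw2 = (-3, 548)
Gw3 = (-1653, -2180)
w3·Gw3 = (-3)·(-1653) + 548·(-2180) = -1189681; w3·w3 = (-3)·(-3) + 548·548 = 300313
λ ≈ -1189681/300313 = -3.9615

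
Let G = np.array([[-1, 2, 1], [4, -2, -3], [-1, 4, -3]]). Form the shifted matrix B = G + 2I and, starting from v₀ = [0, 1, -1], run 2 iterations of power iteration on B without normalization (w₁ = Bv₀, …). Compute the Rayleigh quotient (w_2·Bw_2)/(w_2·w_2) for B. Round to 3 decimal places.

B = G + 2I has rows (1, 2, 1); (4, 0, -3); (-1, 4, -1)
w1 = Bv₀ = (1, 3, 5)
w2 = Bw1 = (12, -11, 6)
Bw2 = (-4, 30, -62)
w2·Bw2 = -750; w2·w2 = 301; μ ≈ -750/301 = -2.492

μ ≈ -2.492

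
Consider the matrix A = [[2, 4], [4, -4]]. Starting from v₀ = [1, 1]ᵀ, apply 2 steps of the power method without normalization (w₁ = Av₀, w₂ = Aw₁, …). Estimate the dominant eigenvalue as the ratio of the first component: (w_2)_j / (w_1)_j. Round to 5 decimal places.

2.00000

w1 = Av₀ = (6, 0)
w2 = Aw1 = (12, 24)
Ratio at component: 12 / 6 = 2.00000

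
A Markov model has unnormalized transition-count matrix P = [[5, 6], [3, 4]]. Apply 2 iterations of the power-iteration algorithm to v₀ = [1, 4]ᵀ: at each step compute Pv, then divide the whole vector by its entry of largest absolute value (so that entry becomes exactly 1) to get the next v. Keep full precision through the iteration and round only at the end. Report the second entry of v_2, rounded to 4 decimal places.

Pv0 = (29.00000, 19.00000); divide by 29.00000 → v1 = (1.00000, 0.65517)
Pv1 = (8.93103, 5.62069); divide by 8.93103 → v2 = (1.00000, 0.62934)
Requested entry of v2: 163/259 = 0.6293

0.6293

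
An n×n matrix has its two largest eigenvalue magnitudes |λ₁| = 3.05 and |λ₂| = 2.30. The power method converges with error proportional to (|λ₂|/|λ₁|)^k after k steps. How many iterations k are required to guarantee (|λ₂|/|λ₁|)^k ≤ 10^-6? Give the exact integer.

|λ₂/λ₁| = 2.30/3.05 = 0.75410
Need k ≥ ln(10^-6) / ln(0.75410) = -13.8155 / -0.2822 ≈ 48.951
Smallest integer k satisfying the bound: 49

49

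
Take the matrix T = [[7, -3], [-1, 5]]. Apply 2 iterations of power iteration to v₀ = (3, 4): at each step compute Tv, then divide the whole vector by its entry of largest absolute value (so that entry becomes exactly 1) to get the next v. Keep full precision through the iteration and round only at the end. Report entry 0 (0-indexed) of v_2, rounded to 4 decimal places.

Tv0 = (9.00000, 17.00000); divide by 17.00000 → v1 = (0.52941, 1.00000)
Tv1 = (0.70588, 4.47059); divide by 4.47059 → v2 = (0.15789, 1.00000)
Requested entry of v2: 12/76 = 0.1579

0.1579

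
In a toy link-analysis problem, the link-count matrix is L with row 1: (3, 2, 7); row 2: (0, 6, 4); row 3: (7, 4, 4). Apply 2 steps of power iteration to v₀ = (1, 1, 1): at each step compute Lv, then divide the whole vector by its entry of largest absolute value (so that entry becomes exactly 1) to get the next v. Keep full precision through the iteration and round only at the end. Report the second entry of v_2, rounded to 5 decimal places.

Lv0 = (12.000000, 10.000000, 15.000000); divide by 15.000000 → v1 = (0.800000, 0.666667, 1.000000)
Lv1 = (10.733333, 8.000000, 12.266667); divide by 12.266667 → v2 = (0.875000, 0.652174, 1.000000)
Requested entry of v2: 120/184 = 0.65217

0.65217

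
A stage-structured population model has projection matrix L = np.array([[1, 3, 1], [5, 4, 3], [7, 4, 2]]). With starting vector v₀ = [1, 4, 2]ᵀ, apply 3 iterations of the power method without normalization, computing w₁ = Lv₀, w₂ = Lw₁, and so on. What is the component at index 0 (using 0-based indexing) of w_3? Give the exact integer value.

w1 = Lv₀ = (1·1 + 3·4 + 1·2; 5·1 + 4·4 + 3·2; 7·1 + 4·4 + 2·2) = (15, 27, 27)
w2 = Lw1 = (1·15 + 3·27 + 1·27; 5·15 + 4·27 + 3·27; 7·15 + 4·27 + 2·27) = (123, 264, 267)
w3 = Lw2 = (1182, 2472, 2451)
The requested component of w3 is 1182.

1182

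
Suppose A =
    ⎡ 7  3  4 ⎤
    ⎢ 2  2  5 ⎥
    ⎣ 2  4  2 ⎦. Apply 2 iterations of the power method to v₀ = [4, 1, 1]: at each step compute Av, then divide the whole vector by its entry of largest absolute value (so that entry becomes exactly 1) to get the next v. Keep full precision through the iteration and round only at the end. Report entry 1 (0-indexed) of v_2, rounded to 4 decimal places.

0.4913

Av0 = (35.00000, 15.00000, 14.00000); divide by 35.00000 → v1 = (1.00000, 0.42857, 0.40000)
Av1 = (9.88571, 4.85714, 4.51429); divide by 9.88571 → v2 = (1.00000, 0.49133, 0.45665)
Requested entry of v2: 170/346 = 0.4913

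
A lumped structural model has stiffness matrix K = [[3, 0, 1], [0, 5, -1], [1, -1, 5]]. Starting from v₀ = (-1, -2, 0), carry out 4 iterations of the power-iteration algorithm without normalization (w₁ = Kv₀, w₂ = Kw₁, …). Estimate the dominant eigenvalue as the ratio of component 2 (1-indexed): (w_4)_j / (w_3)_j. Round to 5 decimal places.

w1 = Kv₀ = (3·(-1) + 0·(-2) + 1·0; 0·(-1) + 5·(-2) + (-1)·0; 1·(-1) + (-1)·(-2) + 5·0) = (-3, -10, 1)
w2 = Kw1 = (3·(-3) + 0·(-10) + 1·1; 0·(-3) + 5·(-10) + (-1)·1; 1·(-3) + (-1)·(-10) + 5·1) = (-8, -51, 12)
w3 = Kw2 = (-12, -267, 103)
w4 = Kw3 = (67, -1438, 770)
Ratio at component: -1438 / -267 = 5.38577

λ ≈ 5.38577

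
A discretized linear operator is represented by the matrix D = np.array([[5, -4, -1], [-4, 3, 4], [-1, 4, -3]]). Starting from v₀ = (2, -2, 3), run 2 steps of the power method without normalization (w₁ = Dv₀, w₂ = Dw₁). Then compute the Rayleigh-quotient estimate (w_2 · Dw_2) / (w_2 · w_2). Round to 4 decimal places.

5.6536

w1 = Dv₀ = (15, -2, -19)
w2 = Dw1 = (102, -142, 34)
Dw2 = (1044, -698, -772)
w2·Dw2 = 102·1044 + (-142)·(-698) + 34·(-772) = 179356; w2·w2 = 102·102 + (-142)·(-142) + 34·34 = 31724
λ ≈ 179356/31724 = 5.6536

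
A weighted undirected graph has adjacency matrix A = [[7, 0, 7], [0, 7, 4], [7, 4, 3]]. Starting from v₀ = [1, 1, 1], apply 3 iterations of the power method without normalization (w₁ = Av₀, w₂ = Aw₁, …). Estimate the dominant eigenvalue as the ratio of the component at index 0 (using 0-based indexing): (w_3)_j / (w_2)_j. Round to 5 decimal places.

λ ≈ 13.57143

w1 = Av₀ = (7·1 + 0·1 + 7·1; 0·1 + 7·1 + 4·1; 7·1 + 4·1 + 3·1) = (14, 11, 14)
w2 = Aw1 = (7·14 + 0·11 + 7·14; 0·14 + 7·11 + 4·14; 7·14 + 4·11 + 3·14) = (196, 133, 184)
w3 = Aw2 = (2660, 1667, 2456)
Ratio at component: 2660 / 196 = 13.57143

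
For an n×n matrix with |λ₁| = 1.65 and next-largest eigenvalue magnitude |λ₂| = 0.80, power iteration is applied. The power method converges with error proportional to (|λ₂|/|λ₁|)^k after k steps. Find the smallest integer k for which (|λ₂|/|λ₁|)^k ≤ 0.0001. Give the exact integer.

|λ₂/λ₁| = 0.80/1.65 = 0.48485
Need k ≥ ln(0.0001) / ln(0.48485) = -9.2103 / -0.7239 ≈ 12.723
Smallest integer k satisfying the bound: 13

13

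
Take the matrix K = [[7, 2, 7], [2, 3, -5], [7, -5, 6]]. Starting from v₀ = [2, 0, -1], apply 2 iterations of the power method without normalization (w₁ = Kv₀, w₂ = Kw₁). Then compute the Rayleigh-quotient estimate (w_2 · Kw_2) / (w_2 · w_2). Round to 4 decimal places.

w1 = Kv₀ = (7·2 + 2·0 + 7·(-1); 2·2 + 3·0 + (-5)·(-1); 7·2 + (-5)·0 + 6·(-1)) = (7, 9, 8)
w2 = Kw1 = (7·7 + 2·9 + 7·8; 2·7 + 3·9 + (-5)·8; 7·7 + (-5)·9 + 6·8) = (123, 1, 52)
Kw2 = (1227, -11, 1168)
w2·Kw2 = 123·1227 + 1·(-11) + 52·1168 = 211646; w2·w2 = 123·123 + 1·1 + 52·52 = 17834
λ ≈ 211646/17834 = 11.8676

λ ≈ 11.8676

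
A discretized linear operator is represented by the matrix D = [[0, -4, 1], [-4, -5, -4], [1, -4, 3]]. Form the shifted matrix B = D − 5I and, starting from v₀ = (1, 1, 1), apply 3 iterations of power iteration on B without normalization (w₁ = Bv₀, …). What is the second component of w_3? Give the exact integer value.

-3044

B = D − 5I has rows (-5, -4, 1); (-4, -10, -4); (1, -4, -2)
w1 = Bv₀ = ((-5)·1 + (-4)·1 + 1·1; (-4)·1 + (-10)·1 + (-4)·1; 1·1 + (-4)·1 + (-2)·1) = (-8, -18, -5)
w2 = Bw1 = ((-5)·(-8) + (-4)·(-18) + 1·(-5); (-4)·(-8) + (-10)·(-18) + (-4)·(-5); 1·(-8) + (-4)·(-18) + (-2)·(-5)) = (107, 232, 74)
w3 = Bw2 = (-1389, -3044, -969)
Requested component of w3: -3044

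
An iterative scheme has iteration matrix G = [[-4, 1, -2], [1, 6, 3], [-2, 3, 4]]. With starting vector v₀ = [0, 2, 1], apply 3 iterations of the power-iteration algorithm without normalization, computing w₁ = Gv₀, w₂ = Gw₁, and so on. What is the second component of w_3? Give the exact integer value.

w1 = Gv₀ = (0, 15, 10)
w2 = Gw1 = (-5, 120, 85)
w3 = Gw2 = (-30, 970, 710)
The requested component of w3 is 970.

970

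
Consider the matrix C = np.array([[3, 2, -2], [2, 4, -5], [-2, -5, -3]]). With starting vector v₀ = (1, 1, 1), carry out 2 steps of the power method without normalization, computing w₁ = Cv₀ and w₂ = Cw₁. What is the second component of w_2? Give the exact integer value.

w1 = Cv₀ = (3·1 + 2·1 + (-2)·1; 2·1 + 4·1 + (-5)·1; (-2)·1 + (-5)·1 + (-3)·1) = (3, 1, -10)
w2 = Cw1 = (3·3 + 2·1 + (-2)·(-10); 2·3 + 4·1 + (-5)·(-10); (-2)·3 + (-5)·1 + (-3)·(-10)) = (31, 60, 19)
The requested component of w2 is 60.

60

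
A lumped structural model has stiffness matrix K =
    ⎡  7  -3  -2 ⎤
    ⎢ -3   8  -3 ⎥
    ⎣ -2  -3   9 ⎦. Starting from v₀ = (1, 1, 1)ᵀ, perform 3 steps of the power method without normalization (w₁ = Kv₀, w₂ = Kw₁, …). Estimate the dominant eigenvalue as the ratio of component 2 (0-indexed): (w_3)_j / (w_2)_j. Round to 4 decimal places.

9.2308

w1 = Kv₀ = (7·1 + (-3)·1 + (-2)·1; (-3)·1 + 8·1 + (-3)·1; (-2)·1 + (-3)·1 + 9·1) = (2, 2, 4)
w2 = Kw1 = (7·2 + (-3)·2 + (-2)·4; (-3)·2 + 8·2 + (-3)·4; (-2)·2 + (-3)·2 + 9·4) = (0, -2, 26)
w3 = Kw2 = (-46, -94, 240)
Ratio at component: 240 / 26 = 9.2308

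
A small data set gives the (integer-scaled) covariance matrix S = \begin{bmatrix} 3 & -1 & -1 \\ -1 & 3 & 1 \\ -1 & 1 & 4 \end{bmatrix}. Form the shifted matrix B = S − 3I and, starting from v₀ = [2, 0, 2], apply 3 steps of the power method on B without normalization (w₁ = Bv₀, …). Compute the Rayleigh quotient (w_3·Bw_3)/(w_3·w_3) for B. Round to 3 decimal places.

B = S − 3I has rows (0, -1, -1); (-1, 0, 1); (-1, 1, 1)
w1 = Bv₀ = (0·2 + (-1)·0 + (-1)·2; (-1)·2 + 0·0 + 1·2; (-1)·2 + 1·0 + 1·2) = (-2, 0, 0)
w2 = Bw1 = (0·(-2) + (-1)·0 + (-1)·0; (-1)·(-2) + 0·0 + 1·0; (-1)·(-2) + 1·0 + 1·0) = (0, 2, 2)
w3 = Bw2 = (-4, 2, 4)
Bw3 = (-6, 8, 10)
w3·Bw3 = 80; w3·w3 = 36; μ ≈ 80/36 = 2.222

2.222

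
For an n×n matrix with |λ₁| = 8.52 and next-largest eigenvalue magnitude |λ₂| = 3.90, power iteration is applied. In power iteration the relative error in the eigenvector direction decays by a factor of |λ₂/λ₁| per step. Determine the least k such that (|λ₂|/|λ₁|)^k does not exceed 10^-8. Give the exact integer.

24

|λ₂/λ₁| = 3.90/8.52 = 0.45775
Need k ≥ ln(10^-8) / ln(0.45775) = -18.4207 / -0.7814 ≈ 23.573
Smallest integer k satisfying the bound: 24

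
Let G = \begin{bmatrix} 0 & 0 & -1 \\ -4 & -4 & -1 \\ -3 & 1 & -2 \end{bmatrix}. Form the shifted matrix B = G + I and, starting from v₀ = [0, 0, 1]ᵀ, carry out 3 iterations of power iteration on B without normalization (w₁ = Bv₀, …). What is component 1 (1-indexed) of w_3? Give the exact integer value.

-3

B = G + I has rows (1, 0, -1); (-4, -3, -1); (-3, 1, -1)
w1 = Bv₀ = (1·0 + 0·0 + (-1)·1; (-4)·0 + (-3)·0 + (-1)·1; (-3)·0 + 1·0 + (-1)·1) = (-1, -1, -1)
w2 = Bw1 = (1·(-1) + 0·(-1) + (-1)·(-1); (-4)·(-1) + (-3)·(-1) + (-1)·(-1); (-3)·(-1) + 1·(-1) + (-1)·(-1)) = (0, 8, 3)
w3 = Bw2 = (-3, -27, 5)
Requested component of w3: -3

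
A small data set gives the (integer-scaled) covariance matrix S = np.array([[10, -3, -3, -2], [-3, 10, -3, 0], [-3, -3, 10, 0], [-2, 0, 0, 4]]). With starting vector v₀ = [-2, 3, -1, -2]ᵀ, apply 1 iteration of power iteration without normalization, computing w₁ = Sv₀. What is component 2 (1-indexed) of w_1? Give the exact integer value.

w1 = Sv₀ = (10·(-2) + (-3)·3 + (-3)·(-1) + (-2)·(-2); (-3)·(-2) + 10·3 + (-3)·(-1) + 0·(-2); (-3)·(-2) + (-3)·3 + 10·(-1) + 0·(-2); (-2)·(-2) + 0·3 + 0·(-1) + 4·(-2)) = (-22, 39, -13, -4)
The requested component of w1 is 39.

39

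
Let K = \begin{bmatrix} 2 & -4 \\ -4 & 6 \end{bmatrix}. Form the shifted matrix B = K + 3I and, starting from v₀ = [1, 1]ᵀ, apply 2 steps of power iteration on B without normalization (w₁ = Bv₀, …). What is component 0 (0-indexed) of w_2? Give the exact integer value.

-15

B = K + 3I has rows (5, -4); (-4, 9)
w1 = Bv₀ = (1, 5)
w2 = Bw1 = (-15, 41)
Requested component of w2: -15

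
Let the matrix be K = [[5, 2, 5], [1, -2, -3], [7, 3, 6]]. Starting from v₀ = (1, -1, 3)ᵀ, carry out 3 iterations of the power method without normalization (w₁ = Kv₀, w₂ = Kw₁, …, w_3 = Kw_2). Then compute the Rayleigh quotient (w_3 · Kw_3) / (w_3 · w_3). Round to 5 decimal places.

w1 = Kv₀ = (5·1 + 2·(-1) + 5·3; 1·1 + (-2)·(-1) + (-3)·3; 7·1 + 3·(-1) + 6·3) = (18, -6, 22)
w2 = Kw1 = (5·18 + 2·(-6) + 5·22; 1·18 + (-2)·(-6) + (-3)·22; 7·18 + 3·(-6) + 6·22) = (188, -36, 240)
w3 = Kw2 = (2068, -460, 2648)
Kw3 = (22660, -4956, 28984)
w3·Kw3 = 2068·22660 + (-460)·(-4956) + 2648·28984 = 125890272; w3·w3 = 2068·2068 + (-460)·(-460) + 2648·2648 = 11500128
λ ≈ 125890272/11500128 = 10.94686

10.94686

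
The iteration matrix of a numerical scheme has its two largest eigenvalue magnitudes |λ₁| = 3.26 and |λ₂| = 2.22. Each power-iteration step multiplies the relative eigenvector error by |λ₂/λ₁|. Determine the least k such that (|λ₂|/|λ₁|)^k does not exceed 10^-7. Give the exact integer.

42

|λ₂/λ₁| = 2.22/3.26 = 0.68098
Need k ≥ ln(10^-7) / ln(0.68098) = -16.1181 / -0.3842 ≈ 41.950
Smallest integer k satisfying the bound: 42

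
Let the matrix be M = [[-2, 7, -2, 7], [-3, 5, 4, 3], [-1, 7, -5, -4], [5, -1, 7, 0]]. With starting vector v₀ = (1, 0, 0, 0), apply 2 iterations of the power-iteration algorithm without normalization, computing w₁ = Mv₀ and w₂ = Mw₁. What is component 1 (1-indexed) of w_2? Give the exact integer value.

w1 = Mv₀ = (-2, -3, -1, 5)
w2 = Mw1 = (20, 2, -34, -14)
The requested component of w2 is 20.

20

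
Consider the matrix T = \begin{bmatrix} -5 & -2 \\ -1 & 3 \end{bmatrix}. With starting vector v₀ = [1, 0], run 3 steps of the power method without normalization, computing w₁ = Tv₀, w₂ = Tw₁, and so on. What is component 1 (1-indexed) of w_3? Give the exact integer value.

w1 = Tv₀ = (-5, -1)
w2 = Tw1 = (27, 2)
w3 = Tw2 = (-139, -21)
The requested component of w3 is -139.

-139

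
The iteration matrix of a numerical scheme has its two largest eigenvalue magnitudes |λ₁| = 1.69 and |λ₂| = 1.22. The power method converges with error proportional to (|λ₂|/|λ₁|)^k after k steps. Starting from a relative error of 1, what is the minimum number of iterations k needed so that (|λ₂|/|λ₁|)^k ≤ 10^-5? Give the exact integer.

36

|λ₂/λ₁| = 1.22/1.69 = 0.72189
Need k ≥ ln(10^-5) / ln(0.72189) = -11.5129 / -0.3259 ≈ 35.329
Smallest integer k satisfying the bound: 36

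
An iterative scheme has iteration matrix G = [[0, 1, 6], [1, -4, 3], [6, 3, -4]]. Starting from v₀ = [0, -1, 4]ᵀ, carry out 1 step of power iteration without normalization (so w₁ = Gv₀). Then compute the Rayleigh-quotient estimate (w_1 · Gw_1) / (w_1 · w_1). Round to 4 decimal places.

w1 = Gv₀ = (0·0 + 1·(-1) + 6·4; 1·0 + (-4)·(-1) + 3·4; 6·0 + 3·(-1) + (-4)·4) = (23, 16, -19)
Gw1 = (-98, -98, 262)
w1·Gw1 = 23·(-98) + 16·(-98) + (-19)·262 = -8800; w1·w1 = 23·23 + 16·16 + (-19)·(-19) = 1146
λ ≈ -8800/1146 = -7.6789

λ ≈ -7.6789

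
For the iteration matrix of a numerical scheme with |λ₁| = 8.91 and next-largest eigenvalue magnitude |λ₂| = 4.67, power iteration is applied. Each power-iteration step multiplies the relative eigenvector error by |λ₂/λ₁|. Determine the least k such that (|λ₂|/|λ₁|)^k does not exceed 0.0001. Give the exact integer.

15

|λ₂/λ₁| = 4.67/8.91 = 0.52413
Need k ≥ ln(0.0001) / ln(0.52413) = -9.2103 / -0.6460 ≈ 14.257
Smallest integer k satisfying the bound: 15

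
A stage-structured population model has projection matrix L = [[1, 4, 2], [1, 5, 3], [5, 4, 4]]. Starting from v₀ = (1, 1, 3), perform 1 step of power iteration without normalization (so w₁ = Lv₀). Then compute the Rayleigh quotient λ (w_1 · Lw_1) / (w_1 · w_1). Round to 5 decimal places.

9.72935

w1 = Lv₀ = (1·1 + 4·1 + 2·3; 1·1 + 5·1 + 3·3; 5·1 + 4·1 + 4·3) = (11, 15, 21)
Lw1 = (113, 149, 199)
w1·Lw1 = 11·113 + 15·149 + 21·199 = 7657; w1·w1 = 11·11 + 15·15 + 21·21 = 787
λ ≈ 7657/787 = 9.72935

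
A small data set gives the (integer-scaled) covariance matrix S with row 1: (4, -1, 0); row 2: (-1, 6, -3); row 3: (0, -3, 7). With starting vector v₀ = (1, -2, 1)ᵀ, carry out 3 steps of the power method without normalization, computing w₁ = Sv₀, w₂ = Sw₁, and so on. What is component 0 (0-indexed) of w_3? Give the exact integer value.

301

w1 = Sv₀ = (6, -16, 13)
w2 = Sw1 = (40, -141, 139)
w3 = Sw2 = (301, -1303, 1396)
The requested component of w3 is 301.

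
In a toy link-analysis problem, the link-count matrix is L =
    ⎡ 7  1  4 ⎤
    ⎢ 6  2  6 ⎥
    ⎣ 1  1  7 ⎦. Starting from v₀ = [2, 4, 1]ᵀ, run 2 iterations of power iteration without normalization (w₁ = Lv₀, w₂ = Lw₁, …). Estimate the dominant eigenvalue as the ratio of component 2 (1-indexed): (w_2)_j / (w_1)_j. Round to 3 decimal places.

λ ≈ 10.077

w1 = Lv₀ = (7·2 + 1·4 + 4·1; 6·2 + 2·4 + 6·1; 1·2 + 1·4 + 7·1) = (22, 26, 13)
w2 = Lw1 = (7·22 + 1·26 + 4·13; 6·22 + 2·26 + 6·13; 1·22 + 1·26 + 7·13) = (232, 262, 139)
Ratio at component: 262 / 26 = 10.077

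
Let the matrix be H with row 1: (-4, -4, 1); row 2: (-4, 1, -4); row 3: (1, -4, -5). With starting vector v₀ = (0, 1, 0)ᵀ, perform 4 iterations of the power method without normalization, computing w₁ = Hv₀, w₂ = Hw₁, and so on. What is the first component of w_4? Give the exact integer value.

w1 = Hv₀ = ((-4)·0 + (-4)·1 + 1·0; (-4)·0 + 1·1 + (-4)·0; 1·0 + (-4)·1 + (-5)·0) = (-4, 1, -4)
w2 = Hw1 = ((-4)·(-4) + (-4)·1 + 1·(-4); (-4)·(-4) + 1·1 + (-4)·(-4); 1·(-4) + (-4)·1 + (-5)·(-4)) = (8, 33, 12)
w3 = Hw2 = (-152, -47, -184)
w4 = Hw3 = (612, 1297, 956)
The requested component of w4 is 612.

612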